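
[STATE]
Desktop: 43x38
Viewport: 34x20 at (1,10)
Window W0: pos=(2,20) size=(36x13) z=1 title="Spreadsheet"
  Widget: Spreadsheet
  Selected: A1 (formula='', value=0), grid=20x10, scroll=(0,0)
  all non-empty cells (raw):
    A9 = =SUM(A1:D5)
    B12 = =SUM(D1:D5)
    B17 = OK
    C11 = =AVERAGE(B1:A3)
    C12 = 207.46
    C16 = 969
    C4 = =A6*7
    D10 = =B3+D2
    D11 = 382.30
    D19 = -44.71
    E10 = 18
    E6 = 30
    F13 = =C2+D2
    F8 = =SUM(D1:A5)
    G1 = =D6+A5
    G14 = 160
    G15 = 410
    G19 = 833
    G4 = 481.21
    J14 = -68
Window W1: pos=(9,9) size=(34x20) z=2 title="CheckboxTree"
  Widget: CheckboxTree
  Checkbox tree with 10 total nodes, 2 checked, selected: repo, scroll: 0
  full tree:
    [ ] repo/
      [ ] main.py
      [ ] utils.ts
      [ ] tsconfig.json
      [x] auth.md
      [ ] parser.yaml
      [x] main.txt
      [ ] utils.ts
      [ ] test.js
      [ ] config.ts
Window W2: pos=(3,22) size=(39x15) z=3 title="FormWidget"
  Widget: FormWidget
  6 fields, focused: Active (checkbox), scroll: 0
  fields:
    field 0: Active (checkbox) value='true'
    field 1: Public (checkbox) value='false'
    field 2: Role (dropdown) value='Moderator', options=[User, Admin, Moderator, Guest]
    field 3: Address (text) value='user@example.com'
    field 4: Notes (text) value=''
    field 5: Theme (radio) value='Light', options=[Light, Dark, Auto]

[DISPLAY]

        ┃ CheckboxTree            
        ┠─────────────────────────
        ┃>[-] repo/               
        ┃   [ ] main.py           
        ┃   [ ] utils.ts          
        ┃   [ ] tsconfig.json     
        ┃   [x] auth.md           
        ┃   [ ] parser.yaml       
        ┃   [x] main.txt          
        ┃   [ ] utils.ts          
 ┏━━━━━━┃   [ ] test.js           
 ┃ Sprea┃   [ ] config.ts         
 ┠┏━━━━━━━━━━━━━━━━━━━━━━━━━━━━━━━
 ┃┃ FormWidget                    
 ┃┠───────────────────────────────
 ┃┃> Active:     [x]              
 ┃┃  Public:     [ ]              
 ┃┃  Role:       [Moderator       
 ┃┃  Address:    [user@example.com
 ┃┃  Notes:      [                


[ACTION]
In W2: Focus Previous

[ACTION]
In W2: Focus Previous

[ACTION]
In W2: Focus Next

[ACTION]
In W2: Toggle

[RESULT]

        ┃ CheckboxTree            
        ┠─────────────────────────
        ┃>[-] repo/               
        ┃   [ ] main.py           
        ┃   [ ] utils.ts          
        ┃   [ ] tsconfig.json     
        ┃   [x] auth.md           
        ┃   [ ] parser.yaml       
        ┃   [x] main.txt          
        ┃   [ ] utils.ts          
 ┏━━━━━━┃   [ ] test.js           
 ┃ Sprea┃   [ ] config.ts         
 ┠┏━━━━━━━━━━━━━━━━━━━━━━━━━━━━━━━
 ┃┃ FormWidget                    
 ┃┠───────────────────────────────
 ┃┃  Active:     [x]              
 ┃┃  Public:     [ ]              
 ┃┃  Role:       [Moderator       
 ┃┃  Address:    [user@example.com
 ┃┃  Notes:      [                


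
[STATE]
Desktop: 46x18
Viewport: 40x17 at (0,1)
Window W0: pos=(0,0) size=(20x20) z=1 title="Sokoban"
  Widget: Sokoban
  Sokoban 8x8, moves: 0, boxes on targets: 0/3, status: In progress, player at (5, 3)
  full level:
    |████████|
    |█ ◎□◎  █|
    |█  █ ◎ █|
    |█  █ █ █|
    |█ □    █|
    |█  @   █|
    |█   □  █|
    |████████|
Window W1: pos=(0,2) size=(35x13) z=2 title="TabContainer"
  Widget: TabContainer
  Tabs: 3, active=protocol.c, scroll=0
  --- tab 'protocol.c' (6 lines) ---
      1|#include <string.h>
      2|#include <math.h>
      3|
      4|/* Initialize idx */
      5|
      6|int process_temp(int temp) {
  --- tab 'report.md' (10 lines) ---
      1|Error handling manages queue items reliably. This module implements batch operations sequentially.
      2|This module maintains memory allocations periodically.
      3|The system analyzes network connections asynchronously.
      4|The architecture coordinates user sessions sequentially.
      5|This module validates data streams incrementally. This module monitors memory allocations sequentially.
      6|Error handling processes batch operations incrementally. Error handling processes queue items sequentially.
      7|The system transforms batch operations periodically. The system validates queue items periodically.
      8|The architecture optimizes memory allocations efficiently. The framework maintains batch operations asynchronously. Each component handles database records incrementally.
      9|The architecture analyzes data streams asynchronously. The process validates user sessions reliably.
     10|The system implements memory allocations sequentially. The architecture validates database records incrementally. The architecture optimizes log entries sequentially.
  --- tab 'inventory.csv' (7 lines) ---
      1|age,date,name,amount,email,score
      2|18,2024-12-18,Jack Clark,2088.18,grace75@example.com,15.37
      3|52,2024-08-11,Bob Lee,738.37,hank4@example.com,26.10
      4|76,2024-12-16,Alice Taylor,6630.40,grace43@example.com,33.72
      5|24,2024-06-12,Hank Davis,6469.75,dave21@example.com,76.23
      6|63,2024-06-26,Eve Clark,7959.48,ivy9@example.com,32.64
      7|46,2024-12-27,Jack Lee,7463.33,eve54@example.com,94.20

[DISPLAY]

┃ Sokoban          ┃                    
┏━━━━━━━━━━━━━━━━━━━━━━━━━━━━━━━━━┓     
┃ TabContainer                    ┃     
┠─────────────────────────────────┨     
┃[protocol.c]│ report.md │ invento┃     
┃─────────────────────────────────┃     
┃#include <string.h>              ┃     
┃#include <math.h>                ┃     
┃                                 ┃     
┃/* Initialize idx */             ┃     
┃                                 ┃     
┃int process_temp(int temp) {     ┃     
┃                                 ┃     
┗━━━━━━━━━━━━━━━━━━━━━━━━━━━━━━━━━┛     
┃                  ┃                    
┃                  ┃                    
┃                  ┃                    


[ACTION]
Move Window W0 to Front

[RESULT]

┃ Sokoban          ┃                    
┠──────────────────┨━━━━━━━━━━━━━━┓     
┃████████          ┃              ┃     
┃█ ◎□◎  █          ┃──────────────┨     
┃█  █ ◎ █          ┃t.md │ invento┃     
┃█  █ █ █          ┃──────────────┃     
┃█ □    █          ┃              ┃     
┃█  @   █          ┃              ┃     
┃█   □  █          ┃              ┃     
┃████████          ┃/             ┃     
┃Moves: 0  0/3     ┃              ┃     
┃                  ┃t temp) {     ┃     
┃                  ┃              ┃     
┃                  ┃━━━━━━━━━━━━━━┛     
┃                  ┃                    
┃                  ┃                    
┃                  ┃                    


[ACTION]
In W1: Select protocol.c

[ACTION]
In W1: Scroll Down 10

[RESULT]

┃ Sokoban          ┃                    
┠──────────────────┨━━━━━━━━━━━━━━┓     
┃████████          ┃              ┃     
┃█ ◎□◎  █          ┃──────────────┨     
┃█  █ ◎ █          ┃t.md │ invento┃     
┃█  █ █ █          ┃──────────────┃     
┃█ □    █          ┃t temp) {     ┃     
┃█  @   █          ┃              ┃     
┃█   □  █          ┃              ┃     
┃████████          ┃              ┃     
┃Moves: 0  0/3     ┃              ┃     
┃                  ┃              ┃     
┃                  ┃              ┃     
┃                  ┃━━━━━━━━━━━━━━┛     
┃                  ┃                    
┃                  ┃                    
┃                  ┃                    


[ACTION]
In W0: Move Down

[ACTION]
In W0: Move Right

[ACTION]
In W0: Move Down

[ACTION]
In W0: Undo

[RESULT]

┃ Sokoban          ┃                    
┠──────────────────┨━━━━━━━━━━━━━━┓     
┃████████          ┃              ┃     
┃█ ◎□◎  █          ┃──────────────┨     
┃█  █ ◎ █          ┃t.md │ invento┃     
┃█  █ █ █          ┃──────────────┃     
┃█ □    █          ┃t temp) {     ┃     
┃█      █          ┃              ┃     
┃█  @□  █          ┃              ┃     
┃████████          ┃              ┃     
┃Moves: 1  0/3     ┃              ┃     
┃                  ┃              ┃     
┃                  ┃              ┃     
┃                  ┃━━━━━━━━━━━━━━┛     
┃                  ┃                    
┃                  ┃                    
┃                  ┃                    


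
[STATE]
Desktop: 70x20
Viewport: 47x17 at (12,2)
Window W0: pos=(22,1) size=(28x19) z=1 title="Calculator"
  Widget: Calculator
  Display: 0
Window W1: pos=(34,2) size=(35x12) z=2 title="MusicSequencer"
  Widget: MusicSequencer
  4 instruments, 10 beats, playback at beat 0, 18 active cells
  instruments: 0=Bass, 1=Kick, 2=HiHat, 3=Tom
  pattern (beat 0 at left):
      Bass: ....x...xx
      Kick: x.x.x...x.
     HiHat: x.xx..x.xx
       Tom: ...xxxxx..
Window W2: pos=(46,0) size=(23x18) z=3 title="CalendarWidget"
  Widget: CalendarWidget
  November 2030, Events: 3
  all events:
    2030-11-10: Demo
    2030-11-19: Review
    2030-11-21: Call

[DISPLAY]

          ┃ Calculator┏━━━━━━━━━━━┠────────────
          ┠───────────┃ MusicSeque┃    November
          ┃           ┠───────────┃Mo Tu We Th 
          ┃┌───┬───┬──┃      ▼1234┃            
          ┃│ 7 │ 8 │ 9┃  Bass····█┃ 4  5  6  7 
          ┃├───┼───┼──┃  Kick█·█·█┃11 12 13 14 
          ┃│ 4 │ 5 │ 6┃ HiHat█·██·┃18 19* 20 21
          ┃├───┼───┼──┃   Tom···██┃25 26 27 28 
          ┃│ 1 │ 2 │ 3┃           ┃            
          ┃├───┼───┼──┃           ┃            
          ┃│ 0 │ . │ =┃           ┃            
          ┃├───┼───┼──┗━━━━━━━━━━━┃            
          ┃│ C │ MC│ MR│ M+│      ┃            
          ┃└───┴───┴───┴───┘      ┃            
          ┃                       ┃            
          ┃                       ┗━━━━━━━━━━━━
          ┃                          ┃         


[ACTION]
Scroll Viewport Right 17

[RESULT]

 Calculator┏━━━━━━━━━━━┠─────────────────────┨ 
───────────┃ MusicSeque┃    November 2030    ┃ 
           ┠───────────┃Mo Tu We Th Fr Sa Su ┃ 
┌───┬───┬──┃      ▼1234┃             1  2  3 ┃ 
│ 7 │ 8 │ 9┃  Bass····█┃ 4  5  6  7  8  9 10*┃ 
├───┼───┼──┃  Kick█·█·█┃11 12 13 14 15 16 17 ┃ 
│ 4 │ 5 │ 6┃ HiHat█·██·┃18 19* 20 21* 22 23 2┃ 
├───┼───┼──┃   Tom···██┃25 26 27 28 29 30    ┃ 
│ 1 │ 2 │ 3┃           ┃                     ┃ 
├───┼───┼──┃           ┃                     ┃ 
│ 0 │ . │ =┃           ┃                     ┃ 
├───┼───┼──┗━━━━━━━━━━━┃                     ┃ 
│ C │ MC│ MR│ M+│      ┃                     ┃ 
└───┴───┴───┴───┘      ┃                     ┃ 
                       ┃                     ┃ 
                       ┗━━━━━━━━━━━━━━━━━━━━━┛ 
                          ┃                    


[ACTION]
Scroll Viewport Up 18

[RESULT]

                       ┏━━━━━━━━━━━━━━━━━━━━━┓ 
━━━━━━━━━━━━━━━━━━━━━━━┃ CalendarWidget      ┃ 
 Calculator┏━━━━━━━━━━━┠─────────────────────┨ 
───────────┃ MusicSeque┃    November 2030    ┃ 
           ┠───────────┃Mo Tu We Th Fr Sa Su ┃ 
┌───┬───┬──┃      ▼1234┃             1  2  3 ┃ 
│ 7 │ 8 │ 9┃  Bass····█┃ 4  5  6  7  8  9 10*┃ 
├───┼───┼──┃  Kick█·█·█┃11 12 13 14 15 16 17 ┃ 
│ 4 │ 5 │ 6┃ HiHat█·██·┃18 19* 20 21* 22 23 2┃ 
├───┼───┼──┃   Tom···██┃25 26 27 28 29 30    ┃ 
│ 1 │ 2 │ 3┃           ┃                     ┃ 
├───┼───┼──┃           ┃                     ┃ 
│ 0 │ . │ =┃           ┃                     ┃ 
├───┼───┼──┗━━━━━━━━━━━┃                     ┃ 
│ C │ MC│ MR│ M+│      ┃                     ┃ 
└───┴───┴───┴───┘      ┃                     ┃ 
                       ┃                     ┃ 


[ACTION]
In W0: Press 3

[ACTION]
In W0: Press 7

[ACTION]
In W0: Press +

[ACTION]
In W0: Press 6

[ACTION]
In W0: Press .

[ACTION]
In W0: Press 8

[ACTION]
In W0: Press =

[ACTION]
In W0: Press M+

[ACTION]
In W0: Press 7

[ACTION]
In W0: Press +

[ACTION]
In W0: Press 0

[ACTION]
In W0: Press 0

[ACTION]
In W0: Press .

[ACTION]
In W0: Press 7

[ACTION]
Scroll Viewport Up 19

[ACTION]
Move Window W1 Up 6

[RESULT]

           ┏━━━━━━━━━━━┏━━━━━━━━━━━━━━━━━━━━━┓ 
━━━━━━━━━━━┃ MusicSeque┃ CalendarWidget      ┃ 
 Calculator┠───────────┠─────────────────────┨ 
───────────┃      ▼1234┃    November 2030    ┃ 
           ┃  Bass····█┃Mo Tu We Th Fr Sa Su ┃ 
┌───┬───┬──┃  Kick█·█·█┃             1  2  3 ┃ 
│ 7 │ 8 │ 9┃ HiHat█·██·┃ 4  5  6  7  8  9 10*┃ 
├───┼───┼──┃   Tom···██┃11 12 13 14 15 16 17 ┃ 
│ 4 │ 5 │ 6┃           ┃18 19* 20 21* 22 23 2┃ 
├───┼───┼──┃           ┃25 26 27 28 29 30    ┃ 
│ 1 │ 2 │ 3┃           ┃                     ┃ 
├───┼───┼──┗━━━━━━━━━━━┃                     ┃ 
│ 0 │ . │ = │ + │      ┃                     ┃ 
├───┼───┼───┼───┤      ┃                     ┃ 
│ C │ MC│ MR│ M+│      ┃                     ┃ 
└───┴───┴───┴───┘      ┃                     ┃ 
                       ┃                     ┃ 


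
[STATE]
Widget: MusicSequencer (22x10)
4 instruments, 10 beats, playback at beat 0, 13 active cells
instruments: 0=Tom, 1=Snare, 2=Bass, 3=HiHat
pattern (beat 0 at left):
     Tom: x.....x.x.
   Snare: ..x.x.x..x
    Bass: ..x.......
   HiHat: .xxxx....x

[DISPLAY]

      ▼123456789      
   Tom█·····█·█·      
 Snare··█·█·█··█      
  Bass··█·······      
 HiHat·████····█      
                      
                      
                      
                      
                      


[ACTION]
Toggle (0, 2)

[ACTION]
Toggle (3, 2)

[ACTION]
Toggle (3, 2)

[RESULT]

      ▼123456789      
   Tom█·█···█·█·      
 Snare··█·█·█··█      
  Bass··█·······      
 HiHat·████····█      
                      
                      
                      
                      
                      


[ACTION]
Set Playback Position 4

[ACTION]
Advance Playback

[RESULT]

      01234▼6789      
   Tom█·█···█·█·      
 Snare··█·█·█··█      
  Bass··█·······      
 HiHat·████····█      
                      
                      
                      
                      
                      


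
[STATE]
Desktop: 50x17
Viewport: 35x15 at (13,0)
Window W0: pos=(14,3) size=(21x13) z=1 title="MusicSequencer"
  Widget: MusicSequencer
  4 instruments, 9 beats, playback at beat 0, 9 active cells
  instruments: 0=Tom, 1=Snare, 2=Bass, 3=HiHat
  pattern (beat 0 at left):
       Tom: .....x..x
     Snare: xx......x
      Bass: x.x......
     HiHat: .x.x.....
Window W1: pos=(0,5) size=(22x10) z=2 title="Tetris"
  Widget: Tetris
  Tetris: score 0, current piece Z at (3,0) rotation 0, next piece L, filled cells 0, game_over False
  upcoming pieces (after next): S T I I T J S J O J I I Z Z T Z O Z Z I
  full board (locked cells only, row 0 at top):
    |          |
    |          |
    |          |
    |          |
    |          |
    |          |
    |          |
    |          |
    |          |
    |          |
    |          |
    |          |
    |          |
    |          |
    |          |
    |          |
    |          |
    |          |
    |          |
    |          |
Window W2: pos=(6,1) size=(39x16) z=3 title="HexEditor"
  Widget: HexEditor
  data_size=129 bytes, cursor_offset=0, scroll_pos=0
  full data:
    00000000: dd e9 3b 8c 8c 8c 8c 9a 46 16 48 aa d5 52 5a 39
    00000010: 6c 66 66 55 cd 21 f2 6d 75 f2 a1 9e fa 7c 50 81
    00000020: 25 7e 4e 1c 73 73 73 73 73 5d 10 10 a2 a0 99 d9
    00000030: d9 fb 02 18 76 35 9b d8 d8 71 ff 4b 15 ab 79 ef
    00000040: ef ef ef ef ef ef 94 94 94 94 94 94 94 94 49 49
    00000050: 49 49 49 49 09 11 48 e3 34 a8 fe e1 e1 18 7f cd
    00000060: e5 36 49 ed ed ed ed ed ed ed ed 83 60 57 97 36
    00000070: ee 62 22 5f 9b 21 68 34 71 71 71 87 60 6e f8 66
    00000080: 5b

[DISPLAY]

                                   
━━━━━━━━━━━━━━━━━━━━━━━━━━━━━━━┓   
itor                           ┃   
───────────────────────────────┨   
00  DD e9 3b 8c 8c 8c 8c 9a  46┃   
10  6c 66 66 55 cd 21 f2 6d  75┃   
20  25 7e 4e 1c 73 73 73 73  73┃   
30  d9 fb 02 18 76 35 9b d8  d8┃   
40  ef ef ef ef ef ef 94 94  94┃   
50  49 49 49 49 09 11 48 e3  34┃   
60  e5 36 49 ed ed ed ed ed  ed┃   
70  ee 62 22 5f 9b 21 68 34  71┃   
80  5b                         ┃   
                               ┃   
                               ┃   


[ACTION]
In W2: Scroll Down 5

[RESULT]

                                   
━━━━━━━━━━━━━━━━━━━━━━━━━━━━━━━┓   
itor                           ┃   
───────────────────────────────┨   
50  49 49 49 49 09 11 48 e3  34┃   
60  e5 36 49 ed ed ed ed ed  ed┃   
70  ee 62 22 5f 9b 21 68 34  71┃   
80  5b                         ┃   
                               ┃   
                               ┃   
                               ┃   
                               ┃   
                               ┃   
                               ┃   
                               ┃   


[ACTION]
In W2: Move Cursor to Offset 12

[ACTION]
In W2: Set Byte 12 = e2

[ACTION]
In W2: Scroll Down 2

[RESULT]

                                   
━━━━━━━━━━━━━━━━━━━━━━━━━━━━━━━┓   
itor                           ┃   
───────────────────────────────┨   
70  ee 62 22 5f 9b 21 68 34  71┃   
80  5b                         ┃   
                               ┃   
                               ┃   
                               ┃   
                               ┃   
                               ┃   
                               ┃   
                               ┃   
                               ┃   
                               ┃   


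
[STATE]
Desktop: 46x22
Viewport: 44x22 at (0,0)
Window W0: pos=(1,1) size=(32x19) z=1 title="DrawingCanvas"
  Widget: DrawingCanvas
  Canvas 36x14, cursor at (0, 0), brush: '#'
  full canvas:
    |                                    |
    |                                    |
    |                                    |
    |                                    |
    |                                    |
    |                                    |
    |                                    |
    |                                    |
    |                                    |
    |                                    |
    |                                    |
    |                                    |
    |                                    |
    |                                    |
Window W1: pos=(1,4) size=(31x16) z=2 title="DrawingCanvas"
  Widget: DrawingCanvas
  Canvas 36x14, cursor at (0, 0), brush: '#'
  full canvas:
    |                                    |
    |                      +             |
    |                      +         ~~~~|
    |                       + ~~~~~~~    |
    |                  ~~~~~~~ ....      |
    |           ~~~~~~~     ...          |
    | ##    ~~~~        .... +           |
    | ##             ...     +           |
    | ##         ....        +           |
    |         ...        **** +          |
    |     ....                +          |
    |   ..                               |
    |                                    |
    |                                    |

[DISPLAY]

                                            
 ┏━━━━━━━━━━━━━━━━━━━━━━━━━━━━━━┓           
 ┃ DrawingCanvas                ┃           
 ┠──────────────────────────────┨           
 ┏━━━━━━━━━━━━━━━━━━━━━━━━━━━━━┓┃           
 ┃ DrawingCanvas               ┃┃           
 ┠─────────────────────────────┨┃           
 ┃+                            ┃┃           
 ┃                      +      ┃┃           
 ┃                      +      ┃┃           
 ┃                       + ~~~~┃┃           
 ┃                  ~~~~~~~ ...┃┃           
 ┃           ~~~~~~~     ...   ┃┃           
 ┃ ##    ~~~~        .... +    ┃┃           
 ┃ ##             ...     +    ┃┃           
 ┃ ##         ....        +    ┃┃           
 ┃         ...        **** +   ┃┃           
 ┃     ....                +   ┃┃           
 ┃   ..                        ┃┃           
 ┗━━━━━━━━━━━━━━━━━━━━━━━━━━━━━┛┛           
                                            
                                            


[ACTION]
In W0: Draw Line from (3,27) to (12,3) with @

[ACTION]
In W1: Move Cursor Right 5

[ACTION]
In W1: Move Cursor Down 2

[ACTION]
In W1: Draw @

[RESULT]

                                            
 ┏━━━━━━━━━━━━━━━━━━━━━━━━━━━━━━┓           
 ┃ DrawingCanvas                ┃           
 ┠──────────────────────────────┨           
 ┏━━━━━━━━━━━━━━━━━━━━━━━━━━━━━┓┃           
 ┃ DrawingCanvas               ┃┃           
 ┠─────────────────────────────┨┃           
 ┃                             ┃┃           
 ┃                      +      ┃┃           
 ┃     @                +      ┃┃           
 ┃                       + ~~~~┃┃           
 ┃                  ~~~~~~~ ...┃┃           
 ┃           ~~~~~~~     ...   ┃┃           
 ┃ ##    ~~~~        .... +    ┃┃           
 ┃ ##             ...     +    ┃┃           
 ┃ ##         ....        +    ┃┃           
 ┃         ...        **** +   ┃┃           
 ┃     ....                +   ┃┃           
 ┃   ..                        ┃┃           
 ┗━━━━━━━━━━━━━━━━━━━━━━━━━━━━━┛┛           
                                            
                                            


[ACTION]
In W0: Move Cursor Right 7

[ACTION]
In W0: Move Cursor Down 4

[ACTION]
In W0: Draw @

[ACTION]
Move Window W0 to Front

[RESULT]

                                            
 ┏━━━━━━━━━━━━━━━━━━━━━━━━━━━━━━┓           
 ┃ DrawingCanvas                ┃           
 ┠──────────────────────────────┨           
 ┃                              ┃           
 ┃                              ┃           
 ┃                              ┃           
 ┃                          @@  ┃           
 ┃       @               @@@    ┃           
 ┃                     @@       ┃           
 ┃                  @@@         ┃           
 ┃               @@@            ┃           
 ┃             @@               ┃           
 ┃          @@@                 ┃           
 ┃       @@@                    ┃           
 ┃     @@                       ┃           
 ┃   @@                         ┃           
 ┃                              ┃           
 ┃                              ┃           
 ┗━━━━━━━━━━━━━━━━━━━━━━━━━━━━━━┛           
                                            
                                            


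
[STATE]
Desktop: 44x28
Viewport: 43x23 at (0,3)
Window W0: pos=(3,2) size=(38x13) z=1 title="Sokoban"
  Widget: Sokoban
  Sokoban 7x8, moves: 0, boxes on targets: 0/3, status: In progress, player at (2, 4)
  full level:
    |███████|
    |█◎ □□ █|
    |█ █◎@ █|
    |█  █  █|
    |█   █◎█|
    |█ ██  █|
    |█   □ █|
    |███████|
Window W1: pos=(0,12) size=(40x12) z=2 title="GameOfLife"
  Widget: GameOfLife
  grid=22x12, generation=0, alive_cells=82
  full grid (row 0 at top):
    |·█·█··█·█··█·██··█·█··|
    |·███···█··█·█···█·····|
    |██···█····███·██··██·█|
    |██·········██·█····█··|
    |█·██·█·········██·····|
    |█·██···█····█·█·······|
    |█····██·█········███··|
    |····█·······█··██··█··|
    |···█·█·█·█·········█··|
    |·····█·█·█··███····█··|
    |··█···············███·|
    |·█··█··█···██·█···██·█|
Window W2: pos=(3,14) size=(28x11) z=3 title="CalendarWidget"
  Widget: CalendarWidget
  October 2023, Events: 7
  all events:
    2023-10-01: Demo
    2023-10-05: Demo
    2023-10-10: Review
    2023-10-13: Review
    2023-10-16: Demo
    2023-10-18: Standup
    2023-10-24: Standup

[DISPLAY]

   ┃ Sokoban                            ┃  
   ┠────────────────────────────────────┨  
   ┃███████                             ┃  
   ┃█◎ □□ █                             ┃  
   ┃█ █◎@ █                             ┃  
   ┃█  █  █                             ┃  
   ┃█   █◎█                             ┃  
   ┃█ ██  █                             ┃  
   ┃█   □ █                             ┃  
┏━━━━━━━━━━━━━━━━━━━━━━━━━━━━━━━━━━━━━━┓┃  
┃ GameOfLife                           ┃┃  
┠──┏━━━━━━━━━━━━━━━━━━━━━━━━━━┓────────┨┛  
┃Ge┃ CalendarWidget           ┃        ┃   
┃██┠──────────────────────────┨        ┃   
┃██┃       October 2023       ┃        ┃   
┃█·┃Mo Tu We Th Fr Sa Su      ┃        ┃   
┃█·┃                   1*     ┃        ┃   
┃█·┃ 2  3  4  5*  6  7  8     ┃        ┃   
┃··┃ 9 10* 11 12 13* 14 15    ┃        ┃   
┃··┃16* 17 18* 19 20 21 22    ┃        ┃   
┗━━┃23 24* 25 26 27 28 29     ┃━━━━━━━━┛   
   ┗━━━━━━━━━━━━━━━━━━━━━━━━━━┛            
                                           


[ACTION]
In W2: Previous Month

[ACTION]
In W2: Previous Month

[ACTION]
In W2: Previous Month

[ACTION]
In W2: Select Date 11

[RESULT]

   ┃ Sokoban                            ┃  
   ┠────────────────────────────────────┨  
   ┃███████                             ┃  
   ┃█◎ □□ █                             ┃  
   ┃█ █◎@ █                             ┃  
   ┃█  █  █                             ┃  
   ┃█   █◎█                             ┃  
   ┃█ ██  █                             ┃  
   ┃█   □ █                             ┃  
┏━━━━━━━━━━━━━━━━━━━━━━━━━━━━━━━━━━━━━━┓┃  
┃ GameOfLife                           ┃┃  
┠──┏━━━━━━━━━━━━━━━━━━━━━━━━━━┓────────┨┛  
┃Ge┃ CalendarWidget           ┃        ┃   
┃██┠──────────────────────────┨        ┃   
┃██┃        July 2023         ┃        ┃   
┃█·┃Mo Tu We Th Fr Sa Su      ┃        ┃   
┃█·┃                1  2      ┃        ┃   
┃█·┃ 3  4  5  6  7  8  9      ┃        ┃   
┃··┃10 [11] 12 13 14 15 16    ┃        ┃   
┃··┃17 18 19 20 21 22 23      ┃        ┃   
┗━━┃24 25 26 27 28 29 30      ┃━━━━━━━━┛   
   ┗━━━━━━━━━━━━━━━━━━━━━━━━━━┛            
                                           


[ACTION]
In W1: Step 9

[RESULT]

   ┃ Sokoban                            ┃  
   ┠────────────────────────────────────┨  
   ┃███████                             ┃  
   ┃█◎ □□ █                             ┃  
   ┃█ █◎@ █                             ┃  
   ┃█  █  █                             ┃  
   ┃█   █◎█                             ┃  
   ┃█ ██  █                             ┃  
   ┃█   □ █                             ┃  
┏━━━━━━━━━━━━━━━━━━━━━━━━━━━━━━━━━━━━━━┓┃  
┃ GameOfLife                           ┃┃  
┠──┏━━━━━━━━━━━━━━━━━━━━━━━━━━┓────────┨┛  
┃Ge┃ CalendarWidget           ┃        ┃   
┃··┠──────────────────────────┨        ┃   
┃·█┃        July 2023         ┃        ┃   
┃█·┃Mo Tu We Th Fr Sa Su      ┃        ┃   
┃██┃                1  2      ┃        ┃   
┃··┃ 3  4  5  6  7  8  9      ┃        ┃   
┃··┃10 [11] 12 13 14 15 16    ┃        ┃   
┃··┃17 18 19 20 21 22 23      ┃        ┃   
┗━━┃24 25 26 27 28 29 30      ┃━━━━━━━━┛   
   ┗━━━━━━━━━━━━━━━━━━━━━━━━━━┛            
                                           


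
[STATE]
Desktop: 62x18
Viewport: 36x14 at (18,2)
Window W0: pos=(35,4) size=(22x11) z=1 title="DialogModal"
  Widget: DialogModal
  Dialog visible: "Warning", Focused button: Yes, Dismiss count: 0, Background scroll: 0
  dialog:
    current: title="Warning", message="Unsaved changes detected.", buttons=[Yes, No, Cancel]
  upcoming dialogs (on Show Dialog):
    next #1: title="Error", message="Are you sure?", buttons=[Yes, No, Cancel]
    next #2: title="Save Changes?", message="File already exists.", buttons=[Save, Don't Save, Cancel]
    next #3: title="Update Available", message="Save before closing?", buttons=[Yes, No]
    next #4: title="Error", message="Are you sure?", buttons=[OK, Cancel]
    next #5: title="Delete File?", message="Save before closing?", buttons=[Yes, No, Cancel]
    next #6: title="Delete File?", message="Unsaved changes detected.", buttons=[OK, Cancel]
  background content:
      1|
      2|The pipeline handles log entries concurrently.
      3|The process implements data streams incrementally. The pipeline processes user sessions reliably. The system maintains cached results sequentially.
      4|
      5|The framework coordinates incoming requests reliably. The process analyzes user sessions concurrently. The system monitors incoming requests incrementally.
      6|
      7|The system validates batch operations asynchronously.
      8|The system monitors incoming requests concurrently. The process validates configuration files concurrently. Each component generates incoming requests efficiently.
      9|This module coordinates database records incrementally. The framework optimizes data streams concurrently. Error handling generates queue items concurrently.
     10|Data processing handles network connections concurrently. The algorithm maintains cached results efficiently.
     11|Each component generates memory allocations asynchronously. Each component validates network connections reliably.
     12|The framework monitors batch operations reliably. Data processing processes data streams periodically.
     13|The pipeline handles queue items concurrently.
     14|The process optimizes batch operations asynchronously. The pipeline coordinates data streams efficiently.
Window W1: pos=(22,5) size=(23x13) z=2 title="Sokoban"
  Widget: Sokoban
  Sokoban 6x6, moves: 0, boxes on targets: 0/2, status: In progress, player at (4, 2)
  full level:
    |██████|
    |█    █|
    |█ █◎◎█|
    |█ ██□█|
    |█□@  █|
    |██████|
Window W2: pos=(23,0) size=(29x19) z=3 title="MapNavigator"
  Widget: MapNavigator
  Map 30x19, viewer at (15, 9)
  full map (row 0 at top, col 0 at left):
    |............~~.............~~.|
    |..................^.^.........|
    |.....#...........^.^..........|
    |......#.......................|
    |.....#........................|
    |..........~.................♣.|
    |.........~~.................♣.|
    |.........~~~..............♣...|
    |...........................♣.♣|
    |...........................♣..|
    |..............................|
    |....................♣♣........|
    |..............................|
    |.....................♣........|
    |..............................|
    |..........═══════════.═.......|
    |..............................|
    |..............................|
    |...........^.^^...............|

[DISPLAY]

     ┠───────────────────────────┨  
     ┃...#...........^.^.........┃  
     ┃....#......................┃━━
    ┏┃...#.......................┃  
    ┃┃........~.................♣┃──
    ┠┃.......~~.................♣┃  
    ┃┃.......~~~..............♣..┃─┐
    ┃┃.........................♣.┃ │
    ┃┃.............@...........♣.┃e│
    ┃┃...........................┃a│
    ┃┃..................♣♣.......┃─┘
    ┃┃...........................┃at
    ┃┃...................♣.......┃━━
    ┃┃...........................┃  


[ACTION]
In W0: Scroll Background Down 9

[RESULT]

     ┠───────────────────────────┨  
     ┃...#...........^.^.........┃  
     ┃....#......................┃━━
    ┏┃...#.......................┃  
    ┃┃........~.................♣┃──
    ┠┃.......~~.................♣┃ha
    ┃┃.......~~~..............♣..┃─┐
    ┃┃.........................♣.┃ │
    ┃┃.............@...........♣.┃e│
    ┃┃...........................┃a│
    ┃┃..................♣♣.......┃─┘
    ┃┃...........................┃  
    ┃┃...................♣.......┃━━
    ┃┃...........................┃  


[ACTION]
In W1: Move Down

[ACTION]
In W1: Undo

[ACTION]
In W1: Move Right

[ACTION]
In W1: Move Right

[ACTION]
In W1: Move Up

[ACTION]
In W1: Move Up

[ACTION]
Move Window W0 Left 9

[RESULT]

     ┠───────────────────────────┨  
     ┃...#...........^.^.........┃  
     ┃....#......................┃  
    ┏┃...#.......................┃  
    ┃┃........~.................♣┃  
    ┠┃.......~~.................♣┃  
    ┃┃.......~~~..............♣..┃  
    ┃┃.........................♣.┃  
    ┃┃.............@...........♣.┃  
    ┃┃...........................┃  
    ┃┃..................♣♣.......┃  
    ┃┃...........................┃  
    ┃┃...................♣.......┃  
    ┃┃...........................┃  


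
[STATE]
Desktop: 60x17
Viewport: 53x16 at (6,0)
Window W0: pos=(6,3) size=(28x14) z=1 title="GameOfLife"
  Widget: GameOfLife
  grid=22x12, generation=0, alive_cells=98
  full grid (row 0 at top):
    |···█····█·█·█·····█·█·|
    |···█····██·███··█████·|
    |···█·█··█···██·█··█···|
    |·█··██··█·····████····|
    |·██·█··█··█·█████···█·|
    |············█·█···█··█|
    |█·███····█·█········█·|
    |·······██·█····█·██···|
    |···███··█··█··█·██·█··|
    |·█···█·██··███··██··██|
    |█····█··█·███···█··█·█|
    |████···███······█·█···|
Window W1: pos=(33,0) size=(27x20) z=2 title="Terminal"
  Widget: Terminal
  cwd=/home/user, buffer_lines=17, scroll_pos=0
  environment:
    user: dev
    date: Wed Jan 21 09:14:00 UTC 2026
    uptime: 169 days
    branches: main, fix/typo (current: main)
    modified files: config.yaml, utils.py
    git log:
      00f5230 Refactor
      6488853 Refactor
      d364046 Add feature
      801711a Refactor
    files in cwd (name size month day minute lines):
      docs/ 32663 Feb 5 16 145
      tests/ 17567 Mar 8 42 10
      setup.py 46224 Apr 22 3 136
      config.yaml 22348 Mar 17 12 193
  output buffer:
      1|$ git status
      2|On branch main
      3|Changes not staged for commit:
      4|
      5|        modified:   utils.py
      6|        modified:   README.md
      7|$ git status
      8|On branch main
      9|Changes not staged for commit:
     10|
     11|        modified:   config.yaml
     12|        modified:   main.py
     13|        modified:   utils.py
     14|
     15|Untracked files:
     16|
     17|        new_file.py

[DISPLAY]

                           ┏━━━━━━━━━━━━━━━━━━━━━━━━━
                           ┃ Terminal                
                           ┠─────────────────────────
┏━━━━━━━━━━━━━━━━━━━━━━━━━━┃$ git status             
┃ GameOfLife               ┃On branch main           
┠──────────────────────────┃Changes not staged for co
┃Gen: 0                    ┃                         
┃···█····██·███··█████·    ┃        modified:   utils
┃···█·█··█···██·█··█···    ┃        modified:   READM
┃·█··██··█·····████····    ┃$ git status             
┃·██·█··█··█·█████···█·    ┃On branch main           
┃············█·█···█··█    ┃Changes not staged for co
┃█·███····█·█········█·    ┃                         
┃·······██·█····█·██···    ┃        modified:   confi
┃···███··█··█··█·██·█··    ┃        modified:   main.
┃·█···█·██··███··██··██    ┃        modified:   utils


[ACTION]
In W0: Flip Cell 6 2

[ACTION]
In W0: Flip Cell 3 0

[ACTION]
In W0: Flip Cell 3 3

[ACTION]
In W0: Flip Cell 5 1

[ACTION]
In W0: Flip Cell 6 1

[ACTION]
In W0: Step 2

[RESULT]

                           ┏━━━━━━━━━━━━━━━━━━━━━━━━━
                           ┃ Terminal                
                           ┠─────────────────────────
┏━━━━━━━━━━━━━━━━━━━━━━━━━━┃$ git status             
┃ GameOfLife               ┃On branch main           
┠──────────────────────────┃Changes not staged for co
┃Gen: 2                    ┃                         
┃··███·█···█·██·····█··    ┃        modified:   utils
┃·█·█·█·····█··········    ┃        modified:   READM
┃·········█·█··········    ┃$ git status             
┃····█··███··██······█·    ┃On branch main           
┃·█·███······██·····██·    ┃Changes not staged for co
┃·███···██···█···██····    ┃                         
┃··███████·····█·██····    ┃        modified:   confi
┃····██····██·██·······    ┃        modified:   main.
┃·····██··███·█·█·····█    ┃        modified:   utils
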